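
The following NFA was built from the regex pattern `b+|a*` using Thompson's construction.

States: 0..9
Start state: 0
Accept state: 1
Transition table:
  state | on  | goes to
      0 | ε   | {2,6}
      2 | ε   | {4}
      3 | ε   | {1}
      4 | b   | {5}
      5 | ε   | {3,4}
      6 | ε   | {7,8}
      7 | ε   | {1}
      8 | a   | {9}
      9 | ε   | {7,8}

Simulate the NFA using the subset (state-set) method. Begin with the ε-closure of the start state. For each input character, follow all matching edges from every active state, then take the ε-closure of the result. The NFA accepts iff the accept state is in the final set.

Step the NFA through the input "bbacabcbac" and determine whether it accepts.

S₀ = ε-closure({0}) = {0,1,2,4,6,7,8}
'b' @ 1: {1,3,4,5}  (accept∈set)
'b' @ 2: {1,3,4,5}  (accept∈set)
'a' @ 3: {}  — state set empty
rest 'cabcbac' ignored (set empty)
end set {} — state 1 not in

Answer: REJECT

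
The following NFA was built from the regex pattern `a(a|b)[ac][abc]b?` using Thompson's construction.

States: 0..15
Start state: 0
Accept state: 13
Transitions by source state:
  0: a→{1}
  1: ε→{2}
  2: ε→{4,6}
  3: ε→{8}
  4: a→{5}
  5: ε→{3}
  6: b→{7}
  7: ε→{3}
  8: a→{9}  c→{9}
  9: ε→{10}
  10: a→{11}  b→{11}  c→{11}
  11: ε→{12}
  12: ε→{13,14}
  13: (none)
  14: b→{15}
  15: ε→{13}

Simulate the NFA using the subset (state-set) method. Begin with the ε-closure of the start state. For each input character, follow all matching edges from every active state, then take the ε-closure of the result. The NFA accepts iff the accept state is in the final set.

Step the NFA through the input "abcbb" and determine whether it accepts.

S₀ = ε-closure({0}) = {0}
'a' @ 1: {1,2,4,6}
'b' @ 2: {3,7,8}
'c' @ 3: {9,10}
'b' @ 4: {11,12,13,14}  ✓accept
'b' @ 5: {13,15}  ✓accept
end set {13,15} — state 13 in

Answer: ACCEPT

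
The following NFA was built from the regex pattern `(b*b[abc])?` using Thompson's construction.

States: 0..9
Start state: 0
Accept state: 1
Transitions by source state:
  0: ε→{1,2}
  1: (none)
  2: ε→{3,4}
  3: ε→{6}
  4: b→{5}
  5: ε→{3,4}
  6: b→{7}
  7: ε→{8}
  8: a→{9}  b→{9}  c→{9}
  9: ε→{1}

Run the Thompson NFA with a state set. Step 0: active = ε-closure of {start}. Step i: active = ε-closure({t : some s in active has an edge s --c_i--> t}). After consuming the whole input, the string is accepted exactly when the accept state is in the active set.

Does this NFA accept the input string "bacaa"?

Answer: REJECT

Derivation:
S₀ = ε-closure({0}) = {0,1,2,3,4,6}
'b' @ 1: {3,4,5,6,7,8}
'a' @ 2: {1,9}  [accepting]
'c' @ 3: {}  — state set empty
rest 'aa' ignored (set empty)
end set {} — state 1 not in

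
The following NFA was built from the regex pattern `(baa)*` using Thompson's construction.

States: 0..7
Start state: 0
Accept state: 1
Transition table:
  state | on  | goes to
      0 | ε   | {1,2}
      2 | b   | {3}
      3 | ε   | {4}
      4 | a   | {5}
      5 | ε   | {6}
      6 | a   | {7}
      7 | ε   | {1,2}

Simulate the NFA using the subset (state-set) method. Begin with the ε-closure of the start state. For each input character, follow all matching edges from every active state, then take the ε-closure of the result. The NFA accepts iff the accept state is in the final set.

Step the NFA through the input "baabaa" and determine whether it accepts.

S₀ = ε-closure({0}) = {0,1,2}
'b' @ 1: {3,4}
'a' @ 2: {5,6}
'a' @ 3: {1,2,7}  ✓accept
'b' @ 4: {3,4}
'a' @ 5: {5,6}
'a' @ 6: {1,2,7}  ✓accept
after full input: {1,2,7}  (accept=1 in)

Answer: ACCEPT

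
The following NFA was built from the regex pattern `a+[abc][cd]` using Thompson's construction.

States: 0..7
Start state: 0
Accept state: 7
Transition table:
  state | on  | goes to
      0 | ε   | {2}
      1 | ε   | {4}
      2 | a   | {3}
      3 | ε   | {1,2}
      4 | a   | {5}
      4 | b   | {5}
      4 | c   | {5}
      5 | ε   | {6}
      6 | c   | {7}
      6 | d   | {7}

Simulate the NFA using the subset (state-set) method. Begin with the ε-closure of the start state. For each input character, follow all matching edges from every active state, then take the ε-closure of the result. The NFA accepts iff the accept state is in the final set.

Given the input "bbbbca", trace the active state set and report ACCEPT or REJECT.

Answer: REJECT

Trace:
initial (ε-close {0}): {0,2}
'b' @ 1: {}  — no active states
rest 'bbbca' ignored (set empty)
after full input: {}  (accept=7 not in)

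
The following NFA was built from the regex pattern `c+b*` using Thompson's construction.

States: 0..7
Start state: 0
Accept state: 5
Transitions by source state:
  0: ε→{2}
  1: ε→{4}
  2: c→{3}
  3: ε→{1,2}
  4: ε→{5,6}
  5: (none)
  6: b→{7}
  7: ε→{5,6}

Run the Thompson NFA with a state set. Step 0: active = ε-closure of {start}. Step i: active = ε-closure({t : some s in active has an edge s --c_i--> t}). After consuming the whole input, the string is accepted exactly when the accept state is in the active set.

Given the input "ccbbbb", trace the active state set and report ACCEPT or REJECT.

Answer: ACCEPT

Trace:
initial (ε-close {0}): {0,2}
'c' @ 1: {1,2,3,4,5,6}  [accepting]
'c' @ 2: {1,2,3,4,5,6}  [accepting]
'b' @ 3: {5,6,7}  [accepting]
'b' @ 4: {5,6,7}  [accepting]
'b' @ 5: {5,6,7}  [accepting]
'b' @ 6: {5,6,7}  [accepting]
end set {5,6,7} — state 5 in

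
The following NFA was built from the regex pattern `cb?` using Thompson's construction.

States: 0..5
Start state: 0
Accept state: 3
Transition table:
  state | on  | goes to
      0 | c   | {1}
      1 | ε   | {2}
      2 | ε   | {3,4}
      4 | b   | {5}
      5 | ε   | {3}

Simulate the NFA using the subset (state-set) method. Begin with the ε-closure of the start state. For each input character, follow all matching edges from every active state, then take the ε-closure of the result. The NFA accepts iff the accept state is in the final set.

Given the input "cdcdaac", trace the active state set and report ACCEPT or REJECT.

start: ε-closure({0}) = {0}
'c' @ 1: {1,2,3,4}  ✓accept
'd' @ 2: {}  — no active states
rest 'cdaac' ignored (set empty)
end set {} — state 3 not in

Answer: REJECT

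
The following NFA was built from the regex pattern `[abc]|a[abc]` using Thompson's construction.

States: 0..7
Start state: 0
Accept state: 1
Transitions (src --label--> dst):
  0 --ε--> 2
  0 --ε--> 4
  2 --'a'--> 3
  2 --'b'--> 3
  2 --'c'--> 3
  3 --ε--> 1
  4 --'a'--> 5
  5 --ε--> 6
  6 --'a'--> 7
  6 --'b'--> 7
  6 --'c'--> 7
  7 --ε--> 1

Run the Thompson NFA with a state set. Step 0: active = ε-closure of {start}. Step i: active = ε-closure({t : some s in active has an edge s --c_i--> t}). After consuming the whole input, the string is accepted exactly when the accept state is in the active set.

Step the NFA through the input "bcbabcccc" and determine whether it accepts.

Answer: REJECT

Derivation:
initial (ε-close {0}): {0,2,4}
'b' @ 1: {1,3}  (accept∈set)
'c' @ 2: {}  — state set empty
rest 'babcccc' ignored (set empty)
end set {} — state 1 not in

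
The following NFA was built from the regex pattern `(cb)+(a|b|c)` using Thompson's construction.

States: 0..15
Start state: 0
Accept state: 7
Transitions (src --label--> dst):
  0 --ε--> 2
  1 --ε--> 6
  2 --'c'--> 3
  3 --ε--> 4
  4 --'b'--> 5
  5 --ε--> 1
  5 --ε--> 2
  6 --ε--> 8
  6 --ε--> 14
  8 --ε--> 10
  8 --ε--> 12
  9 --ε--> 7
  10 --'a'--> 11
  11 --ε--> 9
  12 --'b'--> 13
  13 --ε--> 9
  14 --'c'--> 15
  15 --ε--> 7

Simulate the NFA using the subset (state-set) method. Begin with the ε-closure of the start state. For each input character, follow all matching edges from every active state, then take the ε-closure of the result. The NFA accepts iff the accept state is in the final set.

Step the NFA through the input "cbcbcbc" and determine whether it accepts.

Answer: ACCEPT

Derivation:
initial (ε-close {0}): {0,2}
'c' @ 1: {3,4}
'b' @ 2: {1,2,5,6,8,10,12,14}
'c' @ 3: {3,4,7,15}  [accepting]
'b' @ 4: {1,2,5,6,8,10,12,14}
'c' @ 5: {3,4,7,15}  [accepting]
'b' @ 6: {1,2,5,6,8,10,12,14}
'c' @ 7: {3,4,7,15}  [accepting]
after full input: {3,4,7,15}  (accept=7 in)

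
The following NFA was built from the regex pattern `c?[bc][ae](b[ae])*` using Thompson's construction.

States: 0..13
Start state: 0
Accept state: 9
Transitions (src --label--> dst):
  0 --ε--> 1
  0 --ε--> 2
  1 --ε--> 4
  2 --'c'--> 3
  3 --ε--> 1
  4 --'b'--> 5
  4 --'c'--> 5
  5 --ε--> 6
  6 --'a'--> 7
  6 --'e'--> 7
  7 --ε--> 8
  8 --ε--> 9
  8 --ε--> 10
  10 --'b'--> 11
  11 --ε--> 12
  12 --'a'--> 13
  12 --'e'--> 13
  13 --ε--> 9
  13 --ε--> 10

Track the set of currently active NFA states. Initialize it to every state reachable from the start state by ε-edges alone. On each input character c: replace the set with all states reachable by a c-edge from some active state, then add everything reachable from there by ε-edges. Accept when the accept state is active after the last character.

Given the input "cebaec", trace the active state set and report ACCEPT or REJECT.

initial (ε-close {0}): {0,1,2,4}
'c' @ 1: {1,3,4,5,6}
'e' @ 2: {7,8,9,10}  ✓accept
'b' @ 3: {11,12}
'a' @ 4: {9,10,13}  ✓accept
'e' @ 5: {}  — no active states
rest 'c' ignored (set empty)
after full input: {}  (accept=9 not in)

Answer: REJECT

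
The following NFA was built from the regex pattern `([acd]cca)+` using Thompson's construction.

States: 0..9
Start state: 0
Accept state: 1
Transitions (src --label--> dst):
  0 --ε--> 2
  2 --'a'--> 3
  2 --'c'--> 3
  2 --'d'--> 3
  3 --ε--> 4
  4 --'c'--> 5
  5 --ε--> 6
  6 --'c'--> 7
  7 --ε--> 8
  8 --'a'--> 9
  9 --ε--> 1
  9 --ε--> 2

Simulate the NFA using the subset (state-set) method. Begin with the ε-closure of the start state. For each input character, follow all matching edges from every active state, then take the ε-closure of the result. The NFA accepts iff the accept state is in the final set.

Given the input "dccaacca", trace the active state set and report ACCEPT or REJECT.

start: ε-closure({0}) = {0,2}
'd' @ 1: {3,4}
'c' @ 2: {5,6}
'c' @ 3: {7,8}
'a' @ 4: {1,2,9}  [accepting]
'a' @ 5: {3,4}
'c' @ 6: {5,6}
'c' @ 7: {7,8}
'a' @ 8: {1,2,9}  [accepting]
after full input: {1,2,9}  (accept=1 in)

Answer: ACCEPT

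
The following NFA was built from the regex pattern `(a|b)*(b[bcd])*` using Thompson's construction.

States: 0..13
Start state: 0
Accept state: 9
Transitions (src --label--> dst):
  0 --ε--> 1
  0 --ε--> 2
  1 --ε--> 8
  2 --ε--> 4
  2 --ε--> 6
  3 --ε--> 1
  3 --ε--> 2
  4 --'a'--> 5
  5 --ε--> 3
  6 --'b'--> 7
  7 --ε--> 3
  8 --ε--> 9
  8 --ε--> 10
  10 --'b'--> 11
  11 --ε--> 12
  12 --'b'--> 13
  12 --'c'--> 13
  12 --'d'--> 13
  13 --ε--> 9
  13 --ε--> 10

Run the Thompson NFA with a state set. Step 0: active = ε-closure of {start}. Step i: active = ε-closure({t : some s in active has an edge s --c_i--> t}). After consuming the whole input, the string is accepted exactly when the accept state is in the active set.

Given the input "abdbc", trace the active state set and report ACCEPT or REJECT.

Answer: ACCEPT

Trace:
initial (ε-close {0}): {0,1,2,4,6,8,9,10}
'a' @ 1: {1,2,3,4,5,6,8,9,10}  ✓accept
'b' @ 2: {1,2,3,4,6,7,8,9,10,11,12}  ✓accept
'd' @ 3: {9,10,13}  ✓accept
'b' @ 4: {11,12}
'c' @ 5: {9,10,13}  ✓accept
final: {9,10,13}; accept 9 in set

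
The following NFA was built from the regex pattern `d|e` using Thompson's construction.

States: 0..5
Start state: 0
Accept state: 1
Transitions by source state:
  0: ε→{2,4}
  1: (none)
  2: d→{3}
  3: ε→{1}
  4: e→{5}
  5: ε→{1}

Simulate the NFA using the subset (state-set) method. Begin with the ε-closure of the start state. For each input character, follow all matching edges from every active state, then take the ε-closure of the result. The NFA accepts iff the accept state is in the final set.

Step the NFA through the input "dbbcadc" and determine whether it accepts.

initial (ε-close {0}): {0,2,4}
'd' @ 1: {1,3}  (accept∈set)
'b' @ 2: {}  — no active states
rest 'bcadc' ignored (set empty)
end set {} — state 1 not in

Answer: REJECT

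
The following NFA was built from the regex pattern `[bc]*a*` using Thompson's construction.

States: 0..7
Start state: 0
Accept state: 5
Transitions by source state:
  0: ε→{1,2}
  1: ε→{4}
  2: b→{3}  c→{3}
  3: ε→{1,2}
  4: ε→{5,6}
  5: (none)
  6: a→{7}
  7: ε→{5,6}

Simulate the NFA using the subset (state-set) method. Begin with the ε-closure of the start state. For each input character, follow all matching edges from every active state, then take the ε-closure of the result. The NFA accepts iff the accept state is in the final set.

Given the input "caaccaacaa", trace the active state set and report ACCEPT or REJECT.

S₀ = ε-closure({0}) = {0,1,2,4,5,6}
'c' @ 1: {1,2,3,4,5,6}  [accepting]
'a' @ 2: {5,6,7}  [accepting]
'a' @ 3: {5,6,7}  [accepting]
'c' @ 4: {}  — state set empty
rest 'caacaa' ignored (set empty)
after full input: {}  (accept=5 not in)

Answer: REJECT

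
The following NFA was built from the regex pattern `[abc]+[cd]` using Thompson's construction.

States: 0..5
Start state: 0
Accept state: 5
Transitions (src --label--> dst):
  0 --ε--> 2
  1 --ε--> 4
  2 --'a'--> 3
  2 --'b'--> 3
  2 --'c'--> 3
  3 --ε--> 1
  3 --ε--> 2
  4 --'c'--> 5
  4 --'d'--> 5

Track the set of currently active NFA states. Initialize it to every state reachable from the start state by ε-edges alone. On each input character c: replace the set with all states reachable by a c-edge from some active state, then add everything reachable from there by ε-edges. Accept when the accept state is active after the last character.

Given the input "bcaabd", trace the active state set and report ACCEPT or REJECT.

start: ε-closure({0}) = {0,2}
'b' @ 1: {1,2,3,4}
'c' @ 2: {1,2,3,4,5}  ✓accept
'a' @ 3: {1,2,3,4}
'a' @ 4: {1,2,3,4}
'b' @ 5: {1,2,3,4}
'd' @ 6: {5}  ✓accept
end set {5} — state 5 in

Answer: ACCEPT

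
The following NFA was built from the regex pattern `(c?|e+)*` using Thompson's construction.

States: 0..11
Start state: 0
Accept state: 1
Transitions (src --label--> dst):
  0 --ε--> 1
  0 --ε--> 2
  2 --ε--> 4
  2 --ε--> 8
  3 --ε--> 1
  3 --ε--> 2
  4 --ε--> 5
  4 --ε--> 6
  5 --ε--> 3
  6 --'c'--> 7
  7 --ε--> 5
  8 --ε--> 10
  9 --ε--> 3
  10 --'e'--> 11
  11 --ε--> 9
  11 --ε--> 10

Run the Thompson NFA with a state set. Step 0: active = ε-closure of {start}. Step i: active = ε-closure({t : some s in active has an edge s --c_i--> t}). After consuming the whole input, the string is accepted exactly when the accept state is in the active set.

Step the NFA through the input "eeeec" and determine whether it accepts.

Answer: ACCEPT

Steps:
initial (ε-close {0}): {0,1,2,3,4,5,6,8,10}
'e' @ 1: {1,2,3,4,5,6,8,9,10,11}  [accepting]
'e' @ 2: {1,2,3,4,5,6,8,9,10,11}  [accepting]
'e' @ 3: {1,2,3,4,5,6,8,9,10,11}  [accepting]
'e' @ 4: {1,2,3,4,5,6,8,9,10,11}  [accepting]
'c' @ 5: {1,2,3,4,5,6,7,8,10}  [accepting]
final: {1,2,3,4,5,6,7,8,10}; accept 1 in set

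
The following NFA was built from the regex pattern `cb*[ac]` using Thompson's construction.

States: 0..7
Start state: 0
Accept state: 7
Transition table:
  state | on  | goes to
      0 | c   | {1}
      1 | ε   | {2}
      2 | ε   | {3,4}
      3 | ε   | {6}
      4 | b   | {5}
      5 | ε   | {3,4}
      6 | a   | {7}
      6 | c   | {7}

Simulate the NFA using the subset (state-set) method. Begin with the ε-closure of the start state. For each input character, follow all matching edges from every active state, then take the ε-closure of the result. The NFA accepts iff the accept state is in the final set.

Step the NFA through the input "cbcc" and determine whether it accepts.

Answer: REJECT

Derivation:
S₀ = ε-closure({0}) = {0}
'c' @ 1: {1,2,3,4,6}
'b' @ 2: {3,4,5,6}
'c' @ 3: {7}  ✓accept
'c' @ 4: {}  — state set empty
after full input: {}  (accept=7 not in)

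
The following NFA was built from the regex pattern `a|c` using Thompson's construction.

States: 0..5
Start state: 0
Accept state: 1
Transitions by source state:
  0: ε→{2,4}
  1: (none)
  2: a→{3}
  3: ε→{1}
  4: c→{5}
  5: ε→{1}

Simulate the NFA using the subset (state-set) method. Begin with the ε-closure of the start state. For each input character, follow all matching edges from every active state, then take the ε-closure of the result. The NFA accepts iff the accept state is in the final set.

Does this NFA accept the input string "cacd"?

Answer: REJECT

Steps:
S₀ = ε-closure({0}) = {0,2,4}
'c' @ 1: {1,5}  [accepting]
'a' @ 2: {}  — dead — no transitions
rest 'cd' ignored (set empty)
final: {}; accept 1 not in set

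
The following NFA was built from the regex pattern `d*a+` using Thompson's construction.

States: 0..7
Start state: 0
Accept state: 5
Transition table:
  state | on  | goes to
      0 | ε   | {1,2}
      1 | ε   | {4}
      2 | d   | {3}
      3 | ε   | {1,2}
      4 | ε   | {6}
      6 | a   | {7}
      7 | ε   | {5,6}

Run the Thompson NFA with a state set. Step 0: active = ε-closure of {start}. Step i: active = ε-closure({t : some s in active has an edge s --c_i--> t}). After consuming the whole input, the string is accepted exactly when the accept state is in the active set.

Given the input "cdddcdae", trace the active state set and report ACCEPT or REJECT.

Answer: REJECT

Derivation:
S₀ = ε-closure({0}) = {0,1,2,4,6}
'c' @ 1: {}  — dead — no transitions
rest 'dddcdae' ignored (set empty)
end set {} — state 5 not in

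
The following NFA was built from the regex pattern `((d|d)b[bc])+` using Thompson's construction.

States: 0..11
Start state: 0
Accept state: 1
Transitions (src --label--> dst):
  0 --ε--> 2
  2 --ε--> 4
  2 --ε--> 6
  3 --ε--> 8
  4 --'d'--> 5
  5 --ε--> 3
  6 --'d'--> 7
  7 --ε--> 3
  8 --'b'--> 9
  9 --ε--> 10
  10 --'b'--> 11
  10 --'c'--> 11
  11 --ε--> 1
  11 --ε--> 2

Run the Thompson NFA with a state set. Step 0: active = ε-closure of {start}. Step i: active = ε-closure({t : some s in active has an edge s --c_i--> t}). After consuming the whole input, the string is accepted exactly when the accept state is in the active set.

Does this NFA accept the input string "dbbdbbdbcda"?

Answer: REJECT

Derivation:
S₀ = ε-closure({0}) = {0,2,4,6}
'd' @ 1: {3,5,7,8}
'b' @ 2: {9,10}
'b' @ 3: {1,2,4,6,11}  ✓accept
'd' @ 4: {3,5,7,8}
'b' @ 5: {9,10}
'b' @ 6: {1,2,4,6,11}  ✓accept
'd' @ 7: {3,5,7,8}
'b' @ 8: {9,10}
'c' @ 9: {1,2,4,6,11}  ✓accept
'd' @ 10: {3,5,7,8}
'a' @ 11: {}  — no active states
end set {} — state 1 not in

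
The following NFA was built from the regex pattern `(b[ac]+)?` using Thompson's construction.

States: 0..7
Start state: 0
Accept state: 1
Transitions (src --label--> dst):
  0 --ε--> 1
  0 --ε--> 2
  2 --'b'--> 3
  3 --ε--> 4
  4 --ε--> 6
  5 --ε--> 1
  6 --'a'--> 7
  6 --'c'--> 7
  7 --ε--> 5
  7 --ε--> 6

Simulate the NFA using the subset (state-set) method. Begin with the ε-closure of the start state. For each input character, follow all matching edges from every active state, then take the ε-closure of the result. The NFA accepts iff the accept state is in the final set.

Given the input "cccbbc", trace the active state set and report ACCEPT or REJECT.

Answer: REJECT

Derivation:
initial (ε-close {0}): {0,1,2}
'c' @ 1: {}  — state set empty
rest 'ccbbc' ignored (set empty)
end set {} — state 1 not in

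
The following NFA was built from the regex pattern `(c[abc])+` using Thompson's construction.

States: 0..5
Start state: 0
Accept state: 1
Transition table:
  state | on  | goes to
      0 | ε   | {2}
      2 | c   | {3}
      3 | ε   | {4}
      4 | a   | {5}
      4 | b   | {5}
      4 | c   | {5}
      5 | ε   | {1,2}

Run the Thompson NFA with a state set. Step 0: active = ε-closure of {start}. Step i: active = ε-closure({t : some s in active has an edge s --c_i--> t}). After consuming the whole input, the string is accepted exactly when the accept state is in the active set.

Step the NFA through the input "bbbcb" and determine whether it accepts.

Answer: REJECT

Trace:
start: ε-closure({0}) = {0,2}
'b' @ 1: {}  — state set empty
rest 'bbcb' ignored (set empty)
final: {}; accept 1 not in set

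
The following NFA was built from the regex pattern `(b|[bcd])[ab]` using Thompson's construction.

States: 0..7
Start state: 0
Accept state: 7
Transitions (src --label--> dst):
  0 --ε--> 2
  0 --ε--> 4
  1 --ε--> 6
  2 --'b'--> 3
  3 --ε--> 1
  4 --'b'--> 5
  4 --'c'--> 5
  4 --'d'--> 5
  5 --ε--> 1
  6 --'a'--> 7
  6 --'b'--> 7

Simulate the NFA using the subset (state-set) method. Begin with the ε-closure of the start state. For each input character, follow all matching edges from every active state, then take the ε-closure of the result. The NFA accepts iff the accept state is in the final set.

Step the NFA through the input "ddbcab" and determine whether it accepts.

initial (ε-close {0}): {0,2,4}
'd' @ 1: {1,5,6}
'd' @ 2: {}  — state set empty
rest 'bcab' ignored (set empty)
final: {}; accept 7 not in set

Answer: REJECT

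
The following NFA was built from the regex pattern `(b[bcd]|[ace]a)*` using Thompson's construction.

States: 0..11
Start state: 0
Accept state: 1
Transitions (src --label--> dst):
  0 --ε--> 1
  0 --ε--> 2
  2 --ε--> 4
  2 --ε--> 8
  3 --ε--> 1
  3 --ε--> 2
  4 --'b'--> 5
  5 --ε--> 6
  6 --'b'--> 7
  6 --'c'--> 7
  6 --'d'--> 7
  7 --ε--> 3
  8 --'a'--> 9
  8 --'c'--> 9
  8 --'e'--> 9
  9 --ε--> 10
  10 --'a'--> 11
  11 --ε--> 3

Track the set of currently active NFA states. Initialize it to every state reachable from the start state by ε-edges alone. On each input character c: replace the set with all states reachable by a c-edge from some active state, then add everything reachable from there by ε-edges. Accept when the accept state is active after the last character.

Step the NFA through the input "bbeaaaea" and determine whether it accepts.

initial (ε-close {0}): {0,1,2,4,8}
'b' @ 1: {5,6}
'b' @ 2: {1,2,3,4,7,8}  ✓accept
'e' @ 3: {9,10}
'a' @ 4: {1,2,3,4,8,11}  ✓accept
'a' @ 5: {9,10}
'a' @ 6: {1,2,3,4,8,11}  ✓accept
'e' @ 7: {9,10}
'a' @ 8: {1,2,3,4,8,11}  ✓accept
after full input: {1,2,3,4,8,11}  (accept=1 in)

Answer: ACCEPT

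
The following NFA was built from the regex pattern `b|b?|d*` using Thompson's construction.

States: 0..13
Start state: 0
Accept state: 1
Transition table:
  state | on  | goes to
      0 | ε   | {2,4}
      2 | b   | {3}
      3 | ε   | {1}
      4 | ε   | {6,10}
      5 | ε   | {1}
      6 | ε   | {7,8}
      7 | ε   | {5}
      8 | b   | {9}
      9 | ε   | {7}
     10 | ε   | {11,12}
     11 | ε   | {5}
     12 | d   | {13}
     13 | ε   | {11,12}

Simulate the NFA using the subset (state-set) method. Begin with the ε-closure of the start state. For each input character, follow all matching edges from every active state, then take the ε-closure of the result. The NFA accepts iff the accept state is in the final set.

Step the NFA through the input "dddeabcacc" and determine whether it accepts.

Answer: REJECT

Derivation:
start: ε-closure({0}) = {0,1,2,4,5,6,7,8,10,11,12}
'd' @ 1: {1,5,11,12,13}  (accept∈set)
'd' @ 2: {1,5,11,12,13}  (accept∈set)
'd' @ 3: {1,5,11,12,13}  (accept∈set)
'e' @ 4: {}  — dead — no transitions
rest 'abcacc' ignored (set empty)
end set {} — state 1 not in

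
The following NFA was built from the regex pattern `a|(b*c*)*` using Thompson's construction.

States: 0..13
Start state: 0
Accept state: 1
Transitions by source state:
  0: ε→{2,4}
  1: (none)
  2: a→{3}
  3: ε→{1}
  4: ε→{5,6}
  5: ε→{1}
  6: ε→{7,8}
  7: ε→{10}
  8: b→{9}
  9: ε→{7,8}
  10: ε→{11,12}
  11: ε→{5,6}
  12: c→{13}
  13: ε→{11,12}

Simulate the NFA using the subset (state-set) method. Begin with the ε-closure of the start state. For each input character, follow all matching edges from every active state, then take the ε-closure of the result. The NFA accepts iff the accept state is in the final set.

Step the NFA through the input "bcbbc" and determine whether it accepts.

Answer: ACCEPT

Steps:
start: ε-closure({0}) = {0,1,2,4,5,6,7,8,10,11,12}
'b' @ 1: {1,5,6,7,8,9,10,11,12}  ✓accept
'c' @ 2: {1,5,6,7,8,10,11,12,13}  ✓accept
'b' @ 3: {1,5,6,7,8,9,10,11,12}  ✓accept
'b' @ 4: {1,5,6,7,8,9,10,11,12}  ✓accept
'c' @ 5: {1,5,6,7,8,10,11,12,13}  ✓accept
final: {1,5,6,7,8,10,11,12,13}; accept 1 in set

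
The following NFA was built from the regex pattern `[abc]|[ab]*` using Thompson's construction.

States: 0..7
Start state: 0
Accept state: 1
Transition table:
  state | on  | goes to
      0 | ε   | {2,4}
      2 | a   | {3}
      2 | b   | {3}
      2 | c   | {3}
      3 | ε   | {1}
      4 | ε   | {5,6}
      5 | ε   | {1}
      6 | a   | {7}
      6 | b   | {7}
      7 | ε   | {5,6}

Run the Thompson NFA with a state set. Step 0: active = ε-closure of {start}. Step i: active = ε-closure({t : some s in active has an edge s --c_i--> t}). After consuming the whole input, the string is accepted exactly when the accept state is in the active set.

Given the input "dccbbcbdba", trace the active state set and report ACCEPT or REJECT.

initial (ε-close {0}): {0,1,2,4,5,6}
'd' @ 1: {}  — state set empty
rest 'ccbbcbdba' ignored (set empty)
after full input: {}  (accept=1 not in)

Answer: REJECT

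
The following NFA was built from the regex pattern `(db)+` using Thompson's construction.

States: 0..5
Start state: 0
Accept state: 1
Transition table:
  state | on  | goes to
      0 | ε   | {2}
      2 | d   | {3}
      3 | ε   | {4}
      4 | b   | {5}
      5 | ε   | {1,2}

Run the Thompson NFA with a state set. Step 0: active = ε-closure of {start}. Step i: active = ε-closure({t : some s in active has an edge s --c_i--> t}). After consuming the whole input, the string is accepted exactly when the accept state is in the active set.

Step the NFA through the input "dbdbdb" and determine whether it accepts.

Answer: ACCEPT

Derivation:
initial (ε-close {0}): {0,2}
'd' @ 1: {3,4}
'b' @ 2: {1,2,5}  [accepting]
'd' @ 3: {3,4}
'b' @ 4: {1,2,5}  [accepting]
'd' @ 5: {3,4}
'b' @ 6: {1,2,5}  [accepting]
end set {1,2,5} — state 1 in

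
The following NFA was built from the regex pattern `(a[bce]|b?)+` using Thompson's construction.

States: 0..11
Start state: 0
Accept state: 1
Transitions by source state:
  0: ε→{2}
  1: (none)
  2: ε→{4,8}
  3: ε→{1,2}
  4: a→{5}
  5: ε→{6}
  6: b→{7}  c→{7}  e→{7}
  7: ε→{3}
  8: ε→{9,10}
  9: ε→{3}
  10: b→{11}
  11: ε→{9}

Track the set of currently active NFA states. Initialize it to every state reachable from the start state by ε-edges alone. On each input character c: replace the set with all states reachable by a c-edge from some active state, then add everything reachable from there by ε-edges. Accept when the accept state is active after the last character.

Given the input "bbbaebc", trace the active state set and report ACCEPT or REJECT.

Answer: REJECT

Steps:
initial (ε-close {0}): {0,1,2,3,4,8,9,10}
'b' @ 1: {1,2,3,4,8,9,10,11}  (accept∈set)
'b' @ 2: {1,2,3,4,8,9,10,11}  (accept∈set)
'b' @ 3: {1,2,3,4,8,9,10,11}  (accept∈set)
'a' @ 4: {5,6}
'e' @ 5: {1,2,3,4,7,8,9,10}  (accept∈set)
'b' @ 6: {1,2,3,4,8,9,10,11}  (accept∈set)
'c' @ 7: {}  — dead — no transitions
final: {}; accept 1 not in set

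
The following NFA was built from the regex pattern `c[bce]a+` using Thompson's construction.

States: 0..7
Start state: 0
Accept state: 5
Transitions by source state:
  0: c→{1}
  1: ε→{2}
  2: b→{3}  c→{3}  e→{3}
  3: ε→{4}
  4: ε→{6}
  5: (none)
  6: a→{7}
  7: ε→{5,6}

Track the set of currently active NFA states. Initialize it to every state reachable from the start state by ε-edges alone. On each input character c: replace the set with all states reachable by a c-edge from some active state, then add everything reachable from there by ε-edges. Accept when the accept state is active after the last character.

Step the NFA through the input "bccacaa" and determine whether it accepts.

Answer: REJECT

Steps:
start: ε-closure({0}) = {0}
'b' @ 1: {}  — dead — no transitions
rest 'ccacaa' ignored (set empty)
end set {} — state 5 not in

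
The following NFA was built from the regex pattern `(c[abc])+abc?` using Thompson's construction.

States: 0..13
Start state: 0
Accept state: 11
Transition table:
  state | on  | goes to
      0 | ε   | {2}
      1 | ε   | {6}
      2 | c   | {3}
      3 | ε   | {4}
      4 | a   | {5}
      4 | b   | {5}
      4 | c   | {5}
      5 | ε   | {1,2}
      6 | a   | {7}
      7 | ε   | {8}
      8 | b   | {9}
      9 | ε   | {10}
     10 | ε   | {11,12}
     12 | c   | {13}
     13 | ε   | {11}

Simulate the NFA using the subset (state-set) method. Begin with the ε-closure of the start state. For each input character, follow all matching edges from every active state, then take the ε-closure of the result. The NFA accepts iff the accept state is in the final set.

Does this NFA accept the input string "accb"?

initial (ε-close {0}): {0,2}
'a' @ 1: {}  — no active states
rest 'ccb' ignored (set empty)
after full input: {}  (accept=11 not in)

Answer: REJECT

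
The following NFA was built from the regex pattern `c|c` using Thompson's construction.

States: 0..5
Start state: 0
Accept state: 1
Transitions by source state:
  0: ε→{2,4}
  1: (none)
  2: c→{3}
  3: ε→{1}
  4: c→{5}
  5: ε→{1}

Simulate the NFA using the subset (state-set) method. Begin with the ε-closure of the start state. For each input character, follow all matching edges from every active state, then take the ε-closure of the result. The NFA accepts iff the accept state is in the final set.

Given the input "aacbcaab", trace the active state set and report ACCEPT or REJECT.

Answer: REJECT

Trace:
S₀ = ε-closure({0}) = {0,2,4}
'a' @ 1: {}  — no active states
rest 'acbcaab' ignored (set empty)
final: {}; accept 1 not in set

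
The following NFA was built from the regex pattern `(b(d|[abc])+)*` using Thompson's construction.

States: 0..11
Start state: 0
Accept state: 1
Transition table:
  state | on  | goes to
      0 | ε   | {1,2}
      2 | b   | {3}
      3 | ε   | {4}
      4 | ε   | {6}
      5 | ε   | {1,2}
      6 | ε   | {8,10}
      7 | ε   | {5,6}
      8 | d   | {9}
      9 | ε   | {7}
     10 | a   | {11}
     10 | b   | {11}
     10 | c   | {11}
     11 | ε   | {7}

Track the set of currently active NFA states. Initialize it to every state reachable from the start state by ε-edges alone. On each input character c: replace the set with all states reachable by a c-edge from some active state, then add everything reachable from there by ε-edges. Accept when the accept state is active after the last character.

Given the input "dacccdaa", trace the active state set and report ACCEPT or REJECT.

Answer: REJECT

Steps:
S₀ = ε-closure({0}) = {0,1,2}
'd' @ 1: {}  — no active states
rest 'acccdaa' ignored (set empty)
final: {}; accept 1 not in set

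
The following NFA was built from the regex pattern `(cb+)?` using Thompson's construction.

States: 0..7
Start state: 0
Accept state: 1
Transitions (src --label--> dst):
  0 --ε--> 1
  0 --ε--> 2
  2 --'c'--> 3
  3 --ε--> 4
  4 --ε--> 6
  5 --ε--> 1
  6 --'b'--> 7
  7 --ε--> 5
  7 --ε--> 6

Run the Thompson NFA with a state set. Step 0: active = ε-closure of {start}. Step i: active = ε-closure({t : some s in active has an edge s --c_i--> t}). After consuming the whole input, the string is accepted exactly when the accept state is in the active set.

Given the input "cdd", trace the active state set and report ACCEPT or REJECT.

Answer: REJECT

Steps:
start: ε-closure({0}) = {0,1,2}
'c' @ 1: {3,4,6}
'd' @ 2: {}  — state set empty
rest 'd' ignored (set empty)
after full input: {}  (accept=1 not in)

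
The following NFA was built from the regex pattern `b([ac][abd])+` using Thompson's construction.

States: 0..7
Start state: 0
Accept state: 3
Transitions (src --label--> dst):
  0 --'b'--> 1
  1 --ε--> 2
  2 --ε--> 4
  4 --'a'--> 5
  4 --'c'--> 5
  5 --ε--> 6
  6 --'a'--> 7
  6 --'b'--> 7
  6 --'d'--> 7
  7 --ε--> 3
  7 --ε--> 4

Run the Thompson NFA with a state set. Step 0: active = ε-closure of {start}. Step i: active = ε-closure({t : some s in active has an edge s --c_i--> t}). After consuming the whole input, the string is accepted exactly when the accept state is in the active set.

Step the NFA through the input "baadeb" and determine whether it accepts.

initial (ε-close {0}): {0}
'b' @ 1: {1,2,4}
'a' @ 2: {5,6}
'a' @ 3: {3,4,7}  (accept∈set)
'd' @ 4: {}  — dead — no transitions
rest 'eb' ignored (set empty)
after full input: {}  (accept=3 not in)

Answer: REJECT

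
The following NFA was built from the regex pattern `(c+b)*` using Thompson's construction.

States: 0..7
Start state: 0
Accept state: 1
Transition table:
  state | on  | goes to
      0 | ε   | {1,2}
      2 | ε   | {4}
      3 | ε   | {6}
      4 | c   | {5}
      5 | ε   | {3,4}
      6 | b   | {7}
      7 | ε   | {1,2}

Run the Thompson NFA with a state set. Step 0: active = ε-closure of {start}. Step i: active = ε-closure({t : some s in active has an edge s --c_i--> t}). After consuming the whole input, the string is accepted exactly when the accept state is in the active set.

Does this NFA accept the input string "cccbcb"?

start: ε-closure({0}) = {0,1,2,4}
'c' @ 1: {3,4,5,6}
'c' @ 2: {3,4,5,6}
'c' @ 3: {3,4,5,6}
'b' @ 4: {1,2,4,7}  ✓accept
'c' @ 5: {3,4,5,6}
'b' @ 6: {1,2,4,7}  ✓accept
after full input: {1,2,4,7}  (accept=1 in)

Answer: ACCEPT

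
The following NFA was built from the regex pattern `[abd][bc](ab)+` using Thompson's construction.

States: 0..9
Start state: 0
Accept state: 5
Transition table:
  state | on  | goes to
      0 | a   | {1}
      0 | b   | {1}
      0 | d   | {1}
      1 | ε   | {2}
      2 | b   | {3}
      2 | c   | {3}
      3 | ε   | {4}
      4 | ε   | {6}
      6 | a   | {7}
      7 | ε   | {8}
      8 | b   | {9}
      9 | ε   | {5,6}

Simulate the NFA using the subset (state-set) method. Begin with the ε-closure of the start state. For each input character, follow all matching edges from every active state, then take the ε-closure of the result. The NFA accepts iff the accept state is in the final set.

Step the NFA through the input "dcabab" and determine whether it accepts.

Answer: ACCEPT

Derivation:
initial (ε-close {0}): {0}
'd' @ 1: {1,2}
'c' @ 2: {3,4,6}
'a' @ 3: {7,8}
'b' @ 4: {5,6,9}  (accept∈set)
'a' @ 5: {7,8}
'b' @ 6: {5,6,9}  (accept∈set)
after full input: {5,6,9}  (accept=5 in)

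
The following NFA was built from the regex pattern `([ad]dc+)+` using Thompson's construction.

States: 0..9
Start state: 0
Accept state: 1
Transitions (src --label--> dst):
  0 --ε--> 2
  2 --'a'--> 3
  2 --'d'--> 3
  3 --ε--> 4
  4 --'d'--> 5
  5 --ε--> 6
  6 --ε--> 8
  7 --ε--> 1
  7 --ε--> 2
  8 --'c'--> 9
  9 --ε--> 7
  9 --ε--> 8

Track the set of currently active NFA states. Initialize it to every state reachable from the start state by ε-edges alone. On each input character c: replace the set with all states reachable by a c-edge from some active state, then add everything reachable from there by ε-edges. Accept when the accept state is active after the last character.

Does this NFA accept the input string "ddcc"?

Answer: ACCEPT

Derivation:
initial (ε-close {0}): {0,2}
'd' @ 1: {3,4}
'd' @ 2: {5,6,8}
'c' @ 3: {1,2,7,8,9}  ✓accept
'c' @ 4: {1,2,7,8,9}  ✓accept
end set {1,2,7,8,9} — state 1 in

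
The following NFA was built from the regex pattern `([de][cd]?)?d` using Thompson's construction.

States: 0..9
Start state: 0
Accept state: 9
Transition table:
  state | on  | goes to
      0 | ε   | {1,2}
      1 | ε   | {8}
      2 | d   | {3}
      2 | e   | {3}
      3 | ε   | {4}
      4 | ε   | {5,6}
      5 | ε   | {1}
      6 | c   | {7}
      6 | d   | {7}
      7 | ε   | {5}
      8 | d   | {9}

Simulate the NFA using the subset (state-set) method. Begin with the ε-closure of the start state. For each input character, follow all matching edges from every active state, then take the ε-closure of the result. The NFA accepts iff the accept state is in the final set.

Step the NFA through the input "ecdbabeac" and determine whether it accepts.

Answer: REJECT

Trace:
start: ε-closure({0}) = {0,1,2,8}
'e' @ 1: {1,3,4,5,6,8}
'c' @ 2: {1,5,7,8}
'd' @ 3: {9}  (accept∈set)
'b' @ 4: {}  — state set empty
rest 'abeac' ignored (set empty)
end set {} — state 9 not in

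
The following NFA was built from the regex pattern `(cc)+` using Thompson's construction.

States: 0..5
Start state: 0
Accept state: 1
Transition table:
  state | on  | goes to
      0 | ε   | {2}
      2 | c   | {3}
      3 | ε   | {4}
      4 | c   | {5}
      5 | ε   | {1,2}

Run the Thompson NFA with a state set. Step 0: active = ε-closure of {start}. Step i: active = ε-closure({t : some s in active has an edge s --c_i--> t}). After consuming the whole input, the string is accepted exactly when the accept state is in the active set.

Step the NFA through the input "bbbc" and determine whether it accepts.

start: ε-closure({0}) = {0,2}
'b' @ 1: {}  — state set empty
rest 'bbc' ignored (set empty)
final: {}; accept 1 not in set

Answer: REJECT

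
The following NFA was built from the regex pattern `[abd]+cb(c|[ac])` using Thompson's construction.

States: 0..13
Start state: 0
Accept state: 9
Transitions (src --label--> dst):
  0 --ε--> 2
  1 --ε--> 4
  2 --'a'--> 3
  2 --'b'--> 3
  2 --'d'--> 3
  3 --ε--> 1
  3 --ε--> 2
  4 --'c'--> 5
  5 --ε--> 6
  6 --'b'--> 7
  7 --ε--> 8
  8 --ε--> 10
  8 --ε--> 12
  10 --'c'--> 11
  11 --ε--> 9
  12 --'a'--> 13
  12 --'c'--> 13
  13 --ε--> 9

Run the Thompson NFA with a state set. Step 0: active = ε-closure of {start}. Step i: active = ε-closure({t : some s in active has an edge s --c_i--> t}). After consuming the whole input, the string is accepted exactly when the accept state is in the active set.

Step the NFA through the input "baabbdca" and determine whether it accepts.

S₀ = ε-closure({0}) = {0,2}
'b' @ 1: {1,2,3,4}
'a' @ 2: {1,2,3,4}
'a' @ 3: {1,2,3,4}
'b' @ 4: {1,2,3,4}
'b' @ 5: {1,2,3,4}
'd' @ 6: {1,2,3,4}
'c' @ 7: {5,6}
'a' @ 8: {}  — no active states
after full input: {}  (accept=9 not in)

Answer: REJECT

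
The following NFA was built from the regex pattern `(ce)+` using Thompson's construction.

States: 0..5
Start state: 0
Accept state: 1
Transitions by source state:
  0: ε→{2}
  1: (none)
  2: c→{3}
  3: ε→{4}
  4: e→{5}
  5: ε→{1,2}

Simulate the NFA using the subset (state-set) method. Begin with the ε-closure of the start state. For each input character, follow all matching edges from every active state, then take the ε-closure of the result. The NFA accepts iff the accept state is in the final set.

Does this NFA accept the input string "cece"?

Answer: ACCEPT

Trace:
S₀ = ε-closure({0}) = {0,2}
'c' @ 1: {3,4}
'e' @ 2: {1,2,5}  (accept∈set)
'c' @ 3: {3,4}
'e' @ 4: {1,2,5}  (accept∈set)
end set {1,2,5} — state 1 in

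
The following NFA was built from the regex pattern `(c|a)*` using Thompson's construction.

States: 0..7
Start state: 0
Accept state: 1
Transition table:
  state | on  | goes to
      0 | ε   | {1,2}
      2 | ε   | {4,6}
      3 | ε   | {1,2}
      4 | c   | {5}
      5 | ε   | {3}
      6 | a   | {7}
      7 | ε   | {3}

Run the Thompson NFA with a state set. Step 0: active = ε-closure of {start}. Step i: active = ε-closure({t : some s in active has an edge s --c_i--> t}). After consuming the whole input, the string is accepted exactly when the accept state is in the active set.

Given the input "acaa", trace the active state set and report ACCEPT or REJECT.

initial (ε-close {0}): {0,1,2,4,6}
'a' @ 1: {1,2,3,4,6,7}  ✓accept
'c' @ 2: {1,2,3,4,5,6}  ✓accept
'a' @ 3: {1,2,3,4,6,7}  ✓accept
'a' @ 4: {1,2,3,4,6,7}  ✓accept
after full input: {1,2,3,4,6,7}  (accept=1 in)

Answer: ACCEPT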